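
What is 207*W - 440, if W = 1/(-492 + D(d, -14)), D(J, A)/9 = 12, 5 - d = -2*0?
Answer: -56389/128 ≈ -440.54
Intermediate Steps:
d = 5 (d = 5 - (-2)*0 = 5 - 1*0 = 5 + 0 = 5)
D(J, A) = 108 (D(J, A) = 9*12 = 108)
W = -1/384 (W = 1/(-492 + 108) = 1/(-384) = -1/384 ≈ -0.0026042)
207*W - 440 = 207*(-1/384) - 440 = -69/128 - 440 = -56389/128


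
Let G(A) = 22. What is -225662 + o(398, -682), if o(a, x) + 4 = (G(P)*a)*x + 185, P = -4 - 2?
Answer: -6197073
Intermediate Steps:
P = -6
o(a, x) = 181 + 22*a*x (o(a, x) = -4 + ((22*a)*x + 185) = -4 + (22*a*x + 185) = -4 + (185 + 22*a*x) = 181 + 22*a*x)
-225662 + o(398, -682) = -225662 + (181 + 22*398*(-682)) = -225662 + (181 - 5971592) = -225662 - 5971411 = -6197073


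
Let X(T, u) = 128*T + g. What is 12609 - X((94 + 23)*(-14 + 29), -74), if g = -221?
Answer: -211810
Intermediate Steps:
X(T, u) = -221 + 128*T (X(T, u) = 128*T - 221 = -221 + 128*T)
12609 - X((94 + 23)*(-14 + 29), -74) = 12609 - (-221 + 128*((94 + 23)*(-14 + 29))) = 12609 - (-221 + 128*(117*15)) = 12609 - (-221 + 128*1755) = 12609 - (-221 + 224640) = 12609 - 1*224419 = 12609 - 224419 = -211810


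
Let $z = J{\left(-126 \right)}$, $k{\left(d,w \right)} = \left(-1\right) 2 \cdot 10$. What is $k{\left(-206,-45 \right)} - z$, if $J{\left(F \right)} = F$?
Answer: $106$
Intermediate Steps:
$k{\left(d,w \right)} = -20$ ($k{\left(d,w \right)} = \left(-2\right) 10 = -20$)
$z = -126$
$k{\left(-206,-45 \right)} - z = -20 - -126 = -20 + 126 = 106$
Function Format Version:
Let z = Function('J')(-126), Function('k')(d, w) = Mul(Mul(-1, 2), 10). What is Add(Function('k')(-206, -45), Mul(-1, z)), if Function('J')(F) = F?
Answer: 106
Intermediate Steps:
Function('k')(d, w) = -20 (Function('k')(d, w) = Mul(-2, 10) = -20)
z = -126
Add(Function('k')(-206, -45), Mul(-1, z)) = Add(-20, Mul(-1, -126)) = Add(-20, 126) = 106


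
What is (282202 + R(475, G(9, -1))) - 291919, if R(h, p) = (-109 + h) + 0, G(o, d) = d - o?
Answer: -9351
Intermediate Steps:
R(h, p) = -109 + h
(282202 + R(475, G(9, -1))) - 291919 = (282202 + (-109 + 475)) - 291919 = (282202 + 366) - 291919 = 282568 - 291919 = -9351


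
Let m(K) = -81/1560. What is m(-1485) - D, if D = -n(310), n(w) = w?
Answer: 161173/520 ≈ 309.95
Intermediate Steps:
m(K) = -27/520 (m(K) = -81*1/1560 = -27/520)
D = -310 (D = -1*310 = -310)
m(-1485) - D = -27/520 - 1*(-310) = -27/520 + 310 = 161173/520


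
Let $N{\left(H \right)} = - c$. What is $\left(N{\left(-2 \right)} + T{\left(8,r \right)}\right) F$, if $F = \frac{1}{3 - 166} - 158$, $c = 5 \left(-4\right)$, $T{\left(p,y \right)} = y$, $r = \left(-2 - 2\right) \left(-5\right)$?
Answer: $- \frac{1030200}{163} \approx -6320.2$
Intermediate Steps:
$r = 20$ ($r = \left(-4\right) \left(-5\right) = 20$)
$c = -20$
$N{\left(H \right)} = 20$ ($N{\left(H \right)} = \left(-1\right) \left(-20\right) = 20$)
$F = - \frac{25755}{163}$ ($F = \frac{1}{-163} - 158 = - \frac{1}{163} - 158 = - \frac{25755}{163} \approx -158.01$)
$\left(N{\left(-2 \right)} + T{\left(8,r \right)}\right) F = \left(20 + 20\right) \left(- \frac{25755}{163}\right) = 40 \left(- \frac{25755}{163}\right) = - \frac{1030200}{163}$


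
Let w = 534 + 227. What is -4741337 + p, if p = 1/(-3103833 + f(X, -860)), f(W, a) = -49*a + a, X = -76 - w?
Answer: -14520595853362/3062553 ≈ -4.7413e+6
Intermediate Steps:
w = 761
X = -837 (X = -76 - 1*761 = -76 - 761 = -837)
f(W, a) = -48*a
p = -1/3062553 (p = 1/(-3103833 - 48*(-860)) = 1/(-3103833 + 41280) = 1/(-3062553) = -1/3062553 ≈ -3.2652e-7)
-4741337 + p = -4741337 - 1/3062553 = -14520595853362/3062553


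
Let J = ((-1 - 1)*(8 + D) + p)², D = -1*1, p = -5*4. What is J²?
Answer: 1336336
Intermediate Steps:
p = -20
D = -1
J = 1156 (J = ((-1 - 1)*(8 - 1) - 20)² = (-2*7 - 20)² = (-14 - 20)² = (-34)² = 1156)
J² = 1156² = 1336336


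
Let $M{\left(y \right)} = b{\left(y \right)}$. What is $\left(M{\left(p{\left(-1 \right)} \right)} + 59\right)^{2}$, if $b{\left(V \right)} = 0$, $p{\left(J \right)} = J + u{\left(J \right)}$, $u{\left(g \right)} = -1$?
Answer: $3481$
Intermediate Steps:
$p{\left(J \right)} = -1 + J$ ($p{\left(J \right)} = J - 1 = -1 + J$)
$M{\left(y \right)} = 0$
$\left(M{\left(p{\left(-1 \right)} \right)} + 59\right)^{2} = \left(0 + 59\right)^{2} = 59^{2} = 3481$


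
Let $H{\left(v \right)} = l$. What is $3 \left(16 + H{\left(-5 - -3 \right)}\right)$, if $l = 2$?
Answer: $54$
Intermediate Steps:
$H{\left(v \right)} = 2$
$3 \left(16 + H{\left(-5 - -3 \right)}\right) = 3 \left(16 + 2\right) = 3 \cdot 18 = 54$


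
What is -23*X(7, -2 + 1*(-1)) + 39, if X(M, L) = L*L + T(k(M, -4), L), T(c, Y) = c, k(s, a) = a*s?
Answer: 476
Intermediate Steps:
X(M, L) = L² - 4*M (X(M, L) = L*L - 4*M = L² - 4*M)
-23*X(7, -2 + 1*(-1)) + 39 = -23*((-2 + 1*(-1))² - 4*7) + 39 = -23*((-2 - 1)² - 28) + 39 = -23*((-3)² - 28) + 39 = -23*(9 - 28) + 39 = -23*(-19) + 39 = 437 + 39 = 476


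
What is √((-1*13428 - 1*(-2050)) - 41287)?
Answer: I*√52665 ≈ 229.49*I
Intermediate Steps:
√((-1*13428 - 1*(-2050)) - 41287) = √((-13428 + 2050) - 41287) = √(-11378 - 41287) = √(-52665) = I*√52665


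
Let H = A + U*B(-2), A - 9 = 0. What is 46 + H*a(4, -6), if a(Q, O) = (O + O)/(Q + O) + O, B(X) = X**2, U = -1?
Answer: 46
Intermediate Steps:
A = 9 (A = 9 + 0 = 9)
a(Q, O) = O + 2*O/(O + Q) (a(Q, O) = (2*O)/(O + Q) + O = 2*O/(O + Q) + O = O + 2*O/(O + Q))
H = 5 (H = 9 - 1*(-2)**2 = 9 - 1*4 = 9 - 4 = 5)
46 + H*a(4, -6) = 46 + 5*(-6*(2 - 6 + 4)/(-6 + 4)) = 46 + 5*(-6*0/(-2)) = 46 + 5*(-6*(-1/2)*0) = 46 + 5*0 = 46 + 0 = 46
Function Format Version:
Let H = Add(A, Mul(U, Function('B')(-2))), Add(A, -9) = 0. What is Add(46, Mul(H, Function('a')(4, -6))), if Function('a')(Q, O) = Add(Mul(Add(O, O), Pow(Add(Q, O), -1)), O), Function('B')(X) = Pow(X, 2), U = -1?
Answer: 46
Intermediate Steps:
A = 9 (A = Add(9, 0) = 9)
Function('a')(Q, O) = Add(O, Mul(2, O, Pow(Add(O, Q), -1))) (Function('a')(Q, O) = Add(Mul(Mul(2, O), Pow(Add(O, Q), -1)), O) = Add(Mul(2, O, Pow(Add(O, Q), -1)), O) = Add(O, Mul(2, O, Pow(Add(O, Q), -1))))
H = 5 (H = Add(9, Mul(-1, Pow(-2, 2))) = Add(9, Mul(-1, 4)) = Add(9, -4) = 5)
Add(46, Mul(H, Function('a')(4, -6))) = Add(46, Mul(5, Mul(-6, Pow(Add(-6, 4), -1), Add(2, -6, 4)))) = Add(46, Mul(5, Mul(-6, Pow(-2, -1), 0))) = Add(46, Mul(5, Mul(-6, Rational(-1, 2), 0))) = Add(46, Mul(5, 0)) = Add(46, 0) = 46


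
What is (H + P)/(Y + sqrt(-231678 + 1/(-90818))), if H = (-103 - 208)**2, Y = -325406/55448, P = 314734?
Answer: -84278293470658627340/8087291016130703721 - 158126307258040*I*sqrt(1910859090120890)/8087291016130703721 ≈ -10.421 - 854.7*I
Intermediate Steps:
Y = -162703/27724 (Y = -325406*1/55448 = -162703/27724 ≈ -5.8687)
H = 96721 (H = (-311)**2 = 96721)
(H + P)/(Y + sqrt(-231678 + 1/(-90818))) = (96721 + 314734)/(-162703/27724 + sqrt(-231678 + 1/(-90818))) = 411455/(-162703/27724 + sqrt(-231678 - 1/90818)) = 411455/(-162703/27724 + sqrt(-21040532605/90818)) = 411455/(-162703/27724 + I*sqrt(1910859090120890)/90818)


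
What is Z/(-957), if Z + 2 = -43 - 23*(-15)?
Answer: -100/319 ≈ -0.31348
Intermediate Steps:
Z = 300 (Z = -2 + (-43 - 23*(-15)) = -2 + (-43 + 345) = -2 + 302 = 300)
Z/(-957) = 300/(-957) = 300*(-1/957) = -100/319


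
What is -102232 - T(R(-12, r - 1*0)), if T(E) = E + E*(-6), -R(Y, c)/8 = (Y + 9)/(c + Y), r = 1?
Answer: -1124672/11 ≈ -1.0224e+5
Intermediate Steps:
R(Y, c) = -8*(9 + Y)/(Y + c) (R(Y, c) = -8*(Y + 9)/(c + Y) = -8*(9 + Y)/(Y + c))
T(E) = -5*E (T(E) = E - 6*E = -5*E)
-102232 - T(R(-12, r - 1*0)) = -102232 - (-5)*8*(-9 - 1*(-12))/(-12 + (1 - 1*0)) = -102232 - (-5)*8*(-9 + 12)/(-12 + (1 + 0)) = -102232 - (-5)*8*3/(-12 + 1) = -102232 - (-5)*8*3/(-11) = -102232 - (-5)*8*(-1/11)*3 = -102232 - (-5)*(-24)/11 = -102232 - 1*120/11 = -102232 - 120/11 = -1124672/11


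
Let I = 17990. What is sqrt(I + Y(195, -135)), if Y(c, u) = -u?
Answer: 25*sqrt(29) ≈ 134.63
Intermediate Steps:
sqrt(I + Y(195, -135)) = sqrt(17990 - 1*(-135)) = sqrt(17990 + 135) = sqrt(18125) = 25*sqrt(29)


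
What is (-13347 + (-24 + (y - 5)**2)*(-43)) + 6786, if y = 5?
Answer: -5529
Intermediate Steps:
(-13347 + (-24 + (y - 5)**2)*(-43)) + 6786 = (-13347 + (-24 + (5 - 5)**2)*(-43)) + 6786 = (-13347 + (-24 + 0**2)*(-43)) + 6786 = (-13347 + (-24 + 0)*(-43)) + 6786 = (-13347 - 24*(-43)) + 6786 = (-13347 + 1032) + 6786 = -12315 + 6786 = -5529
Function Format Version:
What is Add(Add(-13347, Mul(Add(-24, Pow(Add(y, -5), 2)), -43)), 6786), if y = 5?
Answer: -5529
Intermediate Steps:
Add(Add(-13347, Mul(Add(-24, Pow(Add(y, -5), 2)), -43)), 6786) = Add(Add(-13347, Mul(Add(-24, Pow(Add(5, -5), 2)), -43)), 6786) = Add(Add(-13347, Mul(Add(-24, Pow(0, 2)), -43)), 6786) = Add(Add(-13347, Mul(Add(-24, 0), -43)), 6786) = Add(Add(-13347, Mul(-24, -43)), 6786) = Add(Add(-13347, 1032), 6786) = Add(-12315, 6786) = -5529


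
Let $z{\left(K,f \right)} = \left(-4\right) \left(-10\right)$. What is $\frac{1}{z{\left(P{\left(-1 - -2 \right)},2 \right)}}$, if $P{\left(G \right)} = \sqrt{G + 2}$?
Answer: $\frac{1}{40} \approx 0.025$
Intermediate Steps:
$P{\left(G \right)} = \sqrt{2 + G}$
$z{\left(K,f \right)} = 40$
$\frac{1}{z{\left(P{\left(-1 - -2 \right)},2 \right)}} = \frac{1}{40}$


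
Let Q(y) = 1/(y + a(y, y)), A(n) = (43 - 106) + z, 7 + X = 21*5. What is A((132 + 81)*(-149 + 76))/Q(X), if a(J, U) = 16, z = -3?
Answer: -7524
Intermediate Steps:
X = 98 (X = -7 + 21*5 = -7 + 105 = 98)
A(n) = -66 (A(n) = (43 - 106) - 3 = -63 - 3 = -66)
Q(y) = 1/(16 + y) (Q(y) = 1/(y + 16) = 1/(16 + y))
A((132 + 81)*(-149 + 76))/Q(X) = -66/(1/(16 + 98)) = -66/(1/114) = -66/1/114 = -66*114 = -7524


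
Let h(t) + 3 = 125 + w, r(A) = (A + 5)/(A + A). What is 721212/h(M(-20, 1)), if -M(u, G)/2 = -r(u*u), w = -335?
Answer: -240404/71 ≈ -3386.0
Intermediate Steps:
r(A) = (5 + A)/(2*A) (r(A) = (5 + A)/((2*A)) = (5 + A)*(1/(2*A)) = (5 + A)/(2*A))
M(u, G) = (5 + u²)/u² (M(u, G) = -(-2)*(5 + u*u)/(2*((u*u))) = -(-2)*(5 + u²)/(2*(u²)) = -(-2)*(5 + u²)/(2*u²) = -(-1)*(5 + u²)/u² = (5 + u²)/u²)
h(t) = -213 (h(t) = -3 + (125 - 335) = -3 - 210 = -213)
721212/h(M(-20, 1)) = 721212/(-213) = 721212*(-1/213) = -240404/71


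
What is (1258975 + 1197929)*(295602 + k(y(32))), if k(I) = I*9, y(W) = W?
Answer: 726973324560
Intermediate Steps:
k(I) = 9*I
(1258975 + 1197929)*(295602 + k(y(32))) = (1258975 + 1197929)*(295602 + 9*32) = 2456904*(295602 + 288) = 2456904*295890 = 726973324560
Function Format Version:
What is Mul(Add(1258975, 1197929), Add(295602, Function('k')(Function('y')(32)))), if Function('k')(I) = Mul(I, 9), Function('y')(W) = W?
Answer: 726973324560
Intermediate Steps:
Function('k')(I) = Mul(9, I)
Mul(Add(1258975, 1197929), Add(295602, Function('k')(Function('y')(32)))) = Mul(Add(1258975, 1197929), Add(295602, Mul(9, 32))) = Mul(2456904, Add(295602, 288)) = Mul(2456904, 295890) = 726973324560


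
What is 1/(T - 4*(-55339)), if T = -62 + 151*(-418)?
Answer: 1/158176 ≈ 6.3221e-6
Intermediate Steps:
T = -63180 (T = -62 - 63118 = -63180)
1/(T - 4*(-55339)) = 1/(-63180 - 4*(-55339)) = 1/(-63180 + 221356) = 1/158176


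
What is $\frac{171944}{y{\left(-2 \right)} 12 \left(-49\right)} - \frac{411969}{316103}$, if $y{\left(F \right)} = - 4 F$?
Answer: $- \frac{7036239551}{185868564} \approx -37.856$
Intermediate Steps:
$\frac{171944}{y{\left(-2 \right)} 12 \left(-49\right)} - \frac{411969}{316103} = \frac{171944}{\left(-4\right) \left(-2\right) 12 \left(-49\right)} - \frac{411969}{316103} = \frac{171944}{8 \cdot 12 \left(-49\right)} - \frac{411969}{316103} = \frac{171944}{96 \left(-49\right)} - \frac{411969}{316103} = \frac{171944}{-4704} - \frac{411969}{316103} = 171944 \left(- \frac{1}{4704}\right) - \frac{411969}{316103} = - \frac{21493}{588} - \frac{411969}{316103} = - \frac{7036239551}{185868564}$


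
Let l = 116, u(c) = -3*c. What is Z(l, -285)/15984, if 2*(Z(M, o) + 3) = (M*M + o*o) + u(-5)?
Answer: 47345/15984 ≈ 2.9620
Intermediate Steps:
Z(M, o) = 9/2 + M²/2 + o²/2 (Z(M, o) = -3 + ((M*M + o*o) - 3*(-5))/2 = -3 + ((M² + o²) + 15)/2 = -3 + (15 + M² + o²)/2 = -3 + (15/2 + M²/2 + o²/2) = 9/2 + M²/2 + o²/2)
Z(l, -285)/15984 = (9/2 + (½)*116² + (½)*(-285)²)/15984 = (9/2 + (½)*13456 + (½)*81225)*(1/15984) = (9/2 + 6728 + 81225/2)*(1/15984) = 47345*(1/15984) = 47345/15984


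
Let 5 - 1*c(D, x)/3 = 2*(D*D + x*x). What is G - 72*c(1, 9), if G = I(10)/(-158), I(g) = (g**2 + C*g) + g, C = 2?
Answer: 2713111/79 ≈ 34343.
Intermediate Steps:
I(g) = g**2 + 3*g (I(g) = (g**2 + 2*g) + g = g**2 + 3*g)
c(D, x) = 15 - 6*D**2 - 6*x**2 (c(D, x) = 15 - 6*(D*D + x*x) = 15 - 6*(D**2 + x**2) = 15 - 3*(2*D**2 + 2*x**2) = 15 + (-6*D**2 - 6*x**2) = 15 - 6*D**2 - 6*x**2)
G = -65/79 (G = (10*(3 + 10))/(-158) = (10*13)*(-1/158) = 130*(-1/158) = -65/79 ≈ -0.82278)
G - 72*c(1, 9) = -65/79 - 72*(15 - 6*1**2 - 6*9**2) = -65/79 - 72*(15 - 6*1 - 6*81) = -65/79 - 72*(15 - 6 - 486) = -65/79 - 72*(-477) = -65/79 + 34344 = 2713111/79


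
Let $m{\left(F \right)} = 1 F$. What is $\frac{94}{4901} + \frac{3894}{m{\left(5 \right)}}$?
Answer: $\frac{19084964}{24505} \approx 778.82$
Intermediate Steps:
$m{\left(F \right)} = F$
$\frac{94}{4901} + \frac{3894}{m{\left(5 \right)}} = \frac{94}{4901} + \frac{3894}{5} = \frac{19084964}{24505}$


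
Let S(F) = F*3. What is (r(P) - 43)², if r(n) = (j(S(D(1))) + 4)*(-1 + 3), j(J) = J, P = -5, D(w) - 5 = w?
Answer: 1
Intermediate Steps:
D(w) = 5 + w
S(F) = 3*F
r(n) = 44 (r(n) = (3*(5 + 1) + 4)*(-1 + 3) = (3*6 + 4)*2 = (18 + 4)*2 = 22*2 = 44)
(r(P) - 43)² = (44 - 43)² = 1² = 1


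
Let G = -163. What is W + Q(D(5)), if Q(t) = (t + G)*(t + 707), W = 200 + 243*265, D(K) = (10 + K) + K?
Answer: -39366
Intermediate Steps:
D(K) = 10 + 2*K
W = 64595 (W = 200 + 64395 = 64595)
Q(t) = (-163 + t)*(707 + t) (Q(t) = (t - 163)*(t + 707) = (-163 + t)*(707 + t))
W + Q(D(5)) = 64595 + (-115241 + (10 + 2*5)**2 + 544*(10 + 2*5)) = 64595 + (-115241 + (10 + 10)**2 + 544*(10 + 10)) = 64595 + (-115241 + 20**2 + 544*20) = 64595 + (-115241 + 400 + 10880) = 64595 - 103961 = -39366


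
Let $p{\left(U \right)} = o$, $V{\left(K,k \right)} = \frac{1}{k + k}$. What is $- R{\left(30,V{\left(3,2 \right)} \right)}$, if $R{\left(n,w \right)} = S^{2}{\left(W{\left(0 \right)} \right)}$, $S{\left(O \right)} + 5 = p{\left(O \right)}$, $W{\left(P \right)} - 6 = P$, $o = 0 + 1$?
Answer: $-16$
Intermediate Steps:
$o = 1$
$W{\left(P \right)} = 6 + P$
$V{\left(K,k \right)} = \frac{1}{2 k}$
$p{\left(U \right)} = 1$
$S{\left(O \right)} = -4$ ($S{\left(O \right)} = -5 + 1 = -4$)
$R{\left(n,w \right)} = 16$ ($R{\left(n,w \right)} = \left(-4\right)^{2} = 16$)
$- R{\left(30,V{\left(3,2 \right)} \right)} = \left(-1\right) 16 = -16$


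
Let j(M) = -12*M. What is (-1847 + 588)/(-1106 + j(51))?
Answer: 1259/1718 ≈ 0.73283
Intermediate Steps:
j(M) = -12*M
(-1847 + 588)/(-1106 + j(51)) = (-1847 + 588)/(-1106 - 12*51) = -1259/(-1106 - 612) = -1259/(-1718) = -1259*(-1/1718) = 1259/1718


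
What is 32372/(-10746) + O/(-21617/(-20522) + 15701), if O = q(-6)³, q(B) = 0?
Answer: -16186/5373 ≈ -3.0125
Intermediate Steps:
O = 0 (O = 0³ = 0)
32372/(-10746) + O/(-21617/(-20522) + 15701) = 32372/(-10746) + 0/(-21617/(-20522) + 15701) = 32372*(-1/10746) + 0/(-21617*(-1/20522) + 15701) = -16186/5373 + 0/(21617/20522 + 15701) = -16186/5373 + 0/(322237539/20522) = -16186/5373 + 0*(20522/322237539) = -16186/5373 + 0 = -16186/5373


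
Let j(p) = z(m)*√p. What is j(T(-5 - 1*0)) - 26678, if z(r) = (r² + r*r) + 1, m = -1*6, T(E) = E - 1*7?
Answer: -26678 + 146*I*√3 ≈ -26678.0 + 252.88*I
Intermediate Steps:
T(E) = -7 + E (T(E) = E - 7 = -7 + E)
m = -6
z(r) = 1 + 2*r² (z(r) = (r² + r²) + 1 = 2*r² + 1 = 1 + 2*r²)
j(p) = 73*√p (j(p) = (1 + 2*(-6)²)*√p = (1 + 2*36)*√p = (1 + 72)*√p = 73*√p)
j(T(-5 - 1*0)) - 26678 = 73*√(-7 + (-5 - 1*0)) - 26678 = 73*√(-7 + (-5 + 0)) - 26678 = 73*√(-7 - 5) - 26678 = 73*√(-12) - 26678 = 73*(2*I*√3) - 26678 = 146*I*√3 - 26678 = -26678 + 146*I*√3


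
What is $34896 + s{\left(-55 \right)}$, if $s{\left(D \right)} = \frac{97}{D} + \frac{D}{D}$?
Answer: $\frac{1919238}{55} \approx 34895.0$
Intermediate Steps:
$s{\left(D \right)} = 1 + \frac{97}{D}$ ($s{\left(D \right)} = \frac{97}{D} + 1 = 1 + \frac{97}{D}$)
$34896 + s{\left(-55 \right)} = 34896 + \frac{97 - 55}{-55} = 34896 - \frac{42}{55} = \frac{1919238}{55}$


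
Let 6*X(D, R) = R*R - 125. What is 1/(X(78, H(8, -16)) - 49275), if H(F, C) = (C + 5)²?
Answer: -3/140567 ≈ -2.1342e-5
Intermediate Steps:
H(F, C) = (5 + C)²
X(D, R) = -125/6 + R²/6 (X(D, R) = (R*R - 125)/6 = (R² - 125)/6 = (-125 + R²)/6 = -125/6 + R²/6)
1/(X(78, H(8, -16)) - 49275) = 1/((-125/6 + ((5 - 16)²)²/6) - 49275) = 1/((-125/6 + ((-11)²)²/6) - 49275) = 1/((-125/6 + (⅙)*121²) - 49275) = 1/((-125/6 + (⅙)*14641) - 49275) = 1/((-125/6 + 14641/6) - 49275) = 1/(7258/3 - 49275) = 1/(-140567/3) = -3/140567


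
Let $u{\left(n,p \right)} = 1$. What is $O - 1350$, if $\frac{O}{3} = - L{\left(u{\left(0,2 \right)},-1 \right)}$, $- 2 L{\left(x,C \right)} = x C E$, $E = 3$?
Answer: $- \frac{2709}{2} \approx -1354.5$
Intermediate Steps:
$L{\left(x,C \right)} = - \frac{3 C x}{2}$ ($L{\left(x,C \right)} = - \frac{x C 3}{2} = - \frac{C x 3}{2} = - \frac{3 C x}{2}$)
$O = - \frac{9}{2}$ ($O = 3 \left(- \frac{\left(-3\right) \left(-1\right) 1}{2}\right) = 3 \left(\left(-1\right) \frac{3}{2}\right) = 3 \left(- \frac{3}{2}\right) = - \frac{9}{2} \approx -4.5$)
$O - 1350 = - \frac{9}{2} - 1350 = - \frac{2709}{2}$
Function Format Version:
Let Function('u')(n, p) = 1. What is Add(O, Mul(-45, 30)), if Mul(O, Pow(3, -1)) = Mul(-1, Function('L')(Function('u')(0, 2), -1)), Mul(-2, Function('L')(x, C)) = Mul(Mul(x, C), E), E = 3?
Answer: Rational(-2709, 2) ≈ -1354.5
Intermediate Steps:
Function('L')(x, C) = Mul(Rational(-3, 2), C, x) (Function('L')(x, C) = Mul(Rational(-1, 2), Mul(Mul(x, C), 3)) = Mul(Rational(-1, 2), Mul(Mul(C, x), 3)) = Mul(Rational(-1, 2), Mul(3, C, x)) = Mul(Rational(-3, 2), C, x))
O = Rational(-9, 2) (O = Mul(3, Mul(-1, Mul(Rational(-3, 2), -1, 1))) = Mul(3, Mul(-1, Rational(3, 2))) = Mul(3, Rational(-3, 2)) = Rational(-9, 2) ≈ -4.5000)
Add(O, Mul(-45, 30)) = Add(Rational(-9, 2), Mul(-45, 30)) = Add(Rational(-9, 2), -1350) = Rational(-2709, 2)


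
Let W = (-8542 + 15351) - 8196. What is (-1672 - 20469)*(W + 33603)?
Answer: -713294456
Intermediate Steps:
W = -1387 (W = 6809 - 8196 = -1387)
(-1672 - 20469)*(W + 33603) = (-1672 - 20469)*(-1387 + 33603) = -22141*32216 = -713294456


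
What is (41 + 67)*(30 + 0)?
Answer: 3240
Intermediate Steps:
(41 + 67)*(30 + 0) = 108*30 = 3240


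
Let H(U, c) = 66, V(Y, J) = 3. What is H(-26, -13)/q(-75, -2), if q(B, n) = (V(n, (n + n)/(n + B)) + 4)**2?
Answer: 66/49 ≈ 1.3469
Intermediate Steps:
q(B, n) = 49 (q(B, n) = (3 + 4)**2 = 7**2 = 49)
H(-26, -13)/q(-75, -2) = 66/49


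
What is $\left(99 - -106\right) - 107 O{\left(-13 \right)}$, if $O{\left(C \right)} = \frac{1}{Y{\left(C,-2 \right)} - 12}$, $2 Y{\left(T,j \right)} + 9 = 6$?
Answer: $\frac{5749}{27} \approx 212.93$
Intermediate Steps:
$Y{\left(T,j \right)} = - \frac{3}{2}$ ($Y{\left(T,j \right)} = - \frac{9}{2} + \frac{1}{2} \cdot 6 = - \frac{9}{2} + 3 = - \frac{3}{2}$)
$O{\left(C \right)} = - \frac{2}{27}$ ($O{\left(C \right)} = \frac{1}{- \frac{3}{2} - 12} = \frac{1}{- \frac{27}{2}} = - \frac{2}{27}$)
$\left(99 - -106\right) - 107 O{\left(-13 \right)} = \left(99 - -106\right) - - \frac{214}{27} = \left(99 + 106\right) + \frac{214}{27} = 205 + \frac{214}{27} = \frac{5749}{27}$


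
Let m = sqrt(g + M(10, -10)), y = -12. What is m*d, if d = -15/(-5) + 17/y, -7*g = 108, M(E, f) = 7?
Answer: 19*I*sqrt(413)/84 ≈ 4.5967*I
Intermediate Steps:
g = -108/7 (g = -1/7*108 = -108/7 ≈ -15.429)
m = I*sqrt(413)/7 (m = sqrt(-108/7 + 7) = sqrt(-59/7) = I*sqrt(413)/7 ≈ 2.9032*I)
d = 19/12 (d = -15/(-5) + 17/(-12) = -15*(-1/5) + 17*(-1/12) = 3 - 17/12 = 19/12 ≈ 1.5833)
m*d = (I*sqrt(413)/7)*(19/12) = 19*I*sqrt(413)/84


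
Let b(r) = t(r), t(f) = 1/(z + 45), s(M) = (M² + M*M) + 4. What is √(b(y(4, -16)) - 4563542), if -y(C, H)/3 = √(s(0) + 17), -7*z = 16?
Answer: I*√407985216249/299 ≈ 2136.2*I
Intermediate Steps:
z = -16/7 (z = -⅐*16 = -16/7 ≈ -2.2857)
s(M) = 4 + 2*M² (s(M) = (M² + M²) + 4 = 2*M² + 4 = 4 + 2*M²)
t(f) = 7/299 (t(f) = 1/(-16/7 + 45) = 1/(299/7) = 7/299)
y(C, H) = -3*√21 (y(C, H) = -3*√((4 + 2*0²) + 17) = -3*√((4 + 2*0) + 17) = -3*√((4 + 0) + 17) = -3*√(4 + 17) = -3*√21)
b(r) = 7/299
√(b(y(4, -16)) - 4563542) = √(7/299 - 4563542) = √(-1364499051/299) = I*√407985216249/299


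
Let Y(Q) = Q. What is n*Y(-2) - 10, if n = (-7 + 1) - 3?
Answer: 8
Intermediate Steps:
n = -9 (n = -6 - 3 = -9)
n*Y(-2) - 10 = -9*(-2) - 10 = 18 - 10 = 8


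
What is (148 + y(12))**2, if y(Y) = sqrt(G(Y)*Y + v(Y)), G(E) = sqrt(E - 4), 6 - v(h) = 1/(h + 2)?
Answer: (2072 + sqrt(14)*sqrt(83 + 336*sqrt(2)))**2/196 ≈ 23813.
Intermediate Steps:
v(h) = 6 - 1/(2 + h) (v(h) = 6 - 1/(h + 2) = 6 - 1/(2 + h))
G(E) = sqrt(-4 + E)
y(Y) = sqrt(Y*sqrt(-4 + Y) + (11 + 6*Y)/(2 + Y)) (y(Y) = sqrt(sqrt(-4 + Y)*Y + (11 + 6*Y)/(2 + Y)) = sqrt(Y*sqrt(-4 + Y) + (11 + 6*Y)/(2 + Y)))
(148 + y(12))**2 = (148 + sqrt((11 + 6*12 + 12*sqrt(-4 + 12)*(2 + 12))/(2 + 12)))**2 = (148 + sqrt((11 + 72 + 12*sqrt(8)*14)/14))**2 = (148 + sqrt((11 + 72 + 12*(2*sqrt(2))*14)/14))**2 = (148 + sqrt((11 + 72 + 336*sqrt(2))/14))**2 = (148 + sqrt((83 + 336*sqrt(2))/14))**2 = (148 + sqrt(83/14 + 24*sqrt(2)))**2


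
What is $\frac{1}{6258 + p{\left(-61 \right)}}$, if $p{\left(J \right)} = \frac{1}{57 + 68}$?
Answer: $\frac{125}{782251} \approx 0.0001598$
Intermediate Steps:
$p{\left(J \right)} = \frac{1}{125}$
$\frac{1}{6258 + p{\left(-61 \right)}} = \frac{1}{6258 + \frac{1}{125}} = \frac{1}{\frac{782251}{125}} = \frac{125}{782251}$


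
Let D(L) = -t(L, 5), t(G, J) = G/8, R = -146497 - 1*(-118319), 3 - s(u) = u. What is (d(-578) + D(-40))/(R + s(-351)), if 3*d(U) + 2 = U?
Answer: 565/83472 ≈ 0.0067687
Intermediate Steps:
s(u) = 3 - u
R = -28178 (R = -146497 + 118319 = -28178)
d(U) = -⅔ + U/3
t(G, J) = G/8 (t(G, J) = G*(⅛) = G/8)
D(L) = -L/8
(d(-578) + D(-40))/(R + s(-351)) = ((-⅔ + (⅓)*(-578)) - ⅛*(-40))/(-28178 + (3 - 1*(-351))) = ((-⅔ - 578/3) + 5)/(-28178 + (3 + 351)) = (-580/3 + 5)/(-28178 + 354) = -565/3/(-27824) = -565/3*(-1/27824) = 565/83472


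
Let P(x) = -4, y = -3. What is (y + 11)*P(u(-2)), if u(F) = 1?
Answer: -32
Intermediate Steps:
(y + 11)*P(u(-2)) = (-3 + 11)*(-4) = 8*(-4) = -32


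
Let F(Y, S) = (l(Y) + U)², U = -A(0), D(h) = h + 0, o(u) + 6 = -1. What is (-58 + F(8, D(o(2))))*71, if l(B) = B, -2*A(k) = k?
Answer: 426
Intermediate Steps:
o(u) = -7 (o(u) = -6 - 1 = -7)
A(k) = -k/2
D(h) = h
U = 0 (U = -(-1)*0/2 = -1*0 = 0)
F(Y, S) = Y² (F(Y, S) = (Y + 0)² = Y²)
(-58 + F(8, D(o(2))))*71 = (-58 + 8²)*71 = (-58 + 64)*71 = 6*71 = 426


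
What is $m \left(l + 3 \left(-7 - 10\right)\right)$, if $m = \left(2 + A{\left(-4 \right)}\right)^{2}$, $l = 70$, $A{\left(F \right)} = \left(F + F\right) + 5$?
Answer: $19$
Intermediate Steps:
$A{\left(F \right)} = 5 + 2 F$ ($A{\left(F \right)} = 2 F + 5 = 5 + 2 F$)
$m = 1$ ($m = \left(2 + \left(5 + 2 \left(-4\right)\right)\right)^{2} = \left(2 + \left(5 - 8\right)\right)^{2} = \left(2 - 3\right)^{2} = \left(-1\right)^{2} = 1$)
$m \left(l + 3 \left(-7 - 10\right)\right) = 1 \left(70 + 3 \left(-7 - 10\right)\right) = 1 \left(70 + 3 \left(-17\right)\right) = 1 \left(70 - 51\right) = 1 \cdot 19 = 19$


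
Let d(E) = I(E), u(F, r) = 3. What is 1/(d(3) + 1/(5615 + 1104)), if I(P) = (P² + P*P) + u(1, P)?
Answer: 6719/141100 ≈ 0.047619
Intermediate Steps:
I(P) = 3 + 2*P² (I(P) = (P² + P*P) + 3 = (P² + P²) + 3 = 2*P² + 3 = 3 + 2*P²)
d(E) = 3 + 2*E²
1/(d(3) + 1/(5615 + 1104)) = 1/((3 + 2*3²) + 1/(5615 + 1104)) = 1/((3 + 2*9) + 1/6719) = 1/((3 + 18) + 1/6719) = 1/(21 + 1/6719) = 1/(141100/6719) = 6719/141100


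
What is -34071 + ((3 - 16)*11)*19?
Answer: -36788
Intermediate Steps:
-34071 + ((3 - 16)*11)*19 = -34071 - 13*11*19 = -34071 - 143*19 = -34071 - 2717 = -36788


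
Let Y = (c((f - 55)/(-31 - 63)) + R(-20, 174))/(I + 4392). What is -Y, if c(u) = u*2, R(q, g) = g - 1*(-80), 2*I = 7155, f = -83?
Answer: -24152/749133 ≈ -0.032240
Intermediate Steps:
I = 7155/2 (I = (1/2)*7155 = 7155/2 ≈ 3577.5)
R(q, g) = 80 + g (R(q, g) = g + 80 = 80 + g)
c(u) = 2*u
Y = 24152/749133 (Y = (2*((-83 - 55)/(-31 - 63)) + (80 + 174))/(7155/2 + 4392) = (2*(-138/(-94)) + 254)/(15939/2) = (2*(-138*(-1/94)) + 254)*(2/15939) = (2*(69/47) + 254)*(2/15939) = (138/47 + 254)*(2/15939) = (12076/47)*(2/15939) = 24152/749133 ≈ 0.032240)
-Y = -1*24152/749133 = -24152/749133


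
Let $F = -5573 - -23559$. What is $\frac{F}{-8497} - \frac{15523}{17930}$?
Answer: $- \frac{454387911}{152351210} \approx -2.9825$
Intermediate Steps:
$F = 17986$ ($F = -5573 + 23559 = 17986$)
$\frac{F}{-8497} - \frac{15523}{17930} = \frac{17986}{-8497} - \frac{15523}{17930} = 17986 \left(- \frac{1}{8497}\right) - \frac{15523}{17930} = - \frac{17986}{8497} - \frac{15523}{17930} = - \frac{454387911}{152351210}$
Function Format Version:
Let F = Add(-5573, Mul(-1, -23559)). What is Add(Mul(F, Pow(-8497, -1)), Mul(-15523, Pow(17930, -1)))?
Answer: Rational(-454387911, 152351210) ≈ -2.9825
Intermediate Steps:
F = 17986 (F = Add(-5573, 23559) = 17986)
Add(Mul(F, Pow(-8497, -1)), Mul(-15523, Pow(17930, -1))) = Add(Mul(17986, Pow(-8497, -1)), Mul(-15523, Pow(17930, -1))) = Add(Mul(17986, Rational(-1, 8497)), Mul(-15523, Rational(1, 17930))) = Add(Rational(-17986, 8497), Rational(-15523, 17930)) = Rational(-454387911, 152351210)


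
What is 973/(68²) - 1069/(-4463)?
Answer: 9285555/20636912 ≈ 0.44995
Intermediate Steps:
973/(68²) - 1069/(-4463) = 973/4624 - 1069*(-1/4463) = 973*(1/4624) + 1069/4463 = 973/4624 + 1069/4463 = 9285555/20636912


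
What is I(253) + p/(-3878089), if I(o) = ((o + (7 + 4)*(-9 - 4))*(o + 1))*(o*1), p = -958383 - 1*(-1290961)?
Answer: 27413512752402/3878089 ≈ 7.0688e+6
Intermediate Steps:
p = 332578 (p = -958383 + 1290961 = 332578)
I(o) = o*(1 + o)*(-143 + o) (I(o) = ((o + 11*(-13))*(1 + o))*o = ((o - 143)*(1 + o))*o = ((-143 + o)*(1 + o))*o = ((1 + o)*(-143 + o))*o = o*(1 + o)*(-143 + o))
I(253) + p/(-3878089) = 253*(-143 + 253**2 - 142*253) + 332578/(-3878089) = 253*(-143 + 64009 - 35926) + 332578*(-1/3878089) = 253*27940 - 332578/3878089 = 7068820 - 332578/3878089 = 27413512752402/3878089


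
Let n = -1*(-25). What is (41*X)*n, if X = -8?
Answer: -8200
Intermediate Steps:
n = 25
(41*X)*n = (41*(-8))*25 = -328*25 = -8200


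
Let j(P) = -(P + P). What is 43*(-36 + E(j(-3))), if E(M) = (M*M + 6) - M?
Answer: 0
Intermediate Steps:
j(P) = -2*P
E(M) = 6 + M² - M (E(M) = (M² + 6) - M = (6 + M²) - M = 6 + M² - M)
43*(-36 + E(j(-3))) = 43*(-36 + (6 + (-2*(-3))² - (-2)*(-3))) = 43*(-36 + (6 + 6² - 1*6)) = 43*(-36 + (6 + 36 - 6)) = 43*(-36 + 36) = 43*0 = 0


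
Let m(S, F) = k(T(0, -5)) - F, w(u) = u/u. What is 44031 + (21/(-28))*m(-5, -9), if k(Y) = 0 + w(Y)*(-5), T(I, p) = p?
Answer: 44028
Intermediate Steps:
w(u) = 1
k(Y) = -5 (k(Y) = 0 + 1*(-5) = 0 - 5 = -5)
m(S, F) = -5 - F
44031 + (21/(-28))*m(-5, -9) = 44031 + (21/(-28))*(-5 - 1*(-9)) = 44031 + (21*(-1/28))*(-5 + 9) = 44031 - 3/4*4 = 44031 - 3 = 44028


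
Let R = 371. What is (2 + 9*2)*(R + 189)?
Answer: 11200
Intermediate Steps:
(2 + 9*2)*(R + 189) = (2 + 9*2)*(371 + 189) = (2 + 18)*560 = 20*560 = 11200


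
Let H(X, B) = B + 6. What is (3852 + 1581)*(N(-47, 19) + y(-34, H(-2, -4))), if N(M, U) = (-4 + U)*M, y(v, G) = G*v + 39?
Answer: -3987822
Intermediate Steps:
H(X, B) = 6 + B
y(v, G) = 39 + G*v
N(M, U) = M*(-4 + U)
(3852 + 1581)*(N(-47, 19) + y(-34, H(-2, -4))) = (3852 + 1581)*(-47*(-4 + 19) + (39 + (6 - 4)*(-34))) = 5433*(-47*15 + (39 + 2*(-34))) = 5433*(-705 + (39 - 68)) = 5433*(-705 - 29) = 5433*(-734) = -3987822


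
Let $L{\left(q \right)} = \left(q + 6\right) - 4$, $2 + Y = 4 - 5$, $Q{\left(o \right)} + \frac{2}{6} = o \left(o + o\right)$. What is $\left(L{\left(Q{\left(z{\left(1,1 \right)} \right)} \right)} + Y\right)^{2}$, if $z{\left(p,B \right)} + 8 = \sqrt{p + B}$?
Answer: $\frac{172096}{9} - \frac{25088 \sqrt{2}}{3} \approx 7295.2$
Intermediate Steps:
$z{\left(p,B \right)} = -8 + \sqrt{B + p}$ ($z{\left(p,B \right)} = -8 + \sqrt{p + B} = -8 + \sqrt{B + p}$)
$Q{\left(o \right)} = - \frac{1}{3} + 2 o^{2}$ ($Q{\left(o \right)} = - \frac{1}{3} + o \left(o + o\right) = - \frac{1}{3} + o 2 o = - \frac{1}{3} + 2 o^{2}$)
$Y = -3$ ($Y = -2 + \left(4 - 5\right) = -2 - 1 = -3$)
$L{\left(q \right)} = 2 + q$ ($L{\left(q \right)} = \left(6 + q\right) - 4 = 2 + q$)
$\left(L{\left(Q{\left(z{\left(1,1 \right)} \right)} \right)} + Y\right)^{2} = \left(\left(2 - \left(\frac{1}{3} - 2 \left(-8 + \sqrt{1 + 1}\right)^{2}\right)\right) - 3\right)^{2} = \left(\left(2 - \left(\frac{1}{3} - 2 \left(-8 + \sqrt{2}\right)^{2}\right)\right) - 3\right)^{2} = \left(\left(\frac{5}{3} + 2 \left(-8 + \sqrt{2}\right)^{2}\right) - 3\right)^{2} = \left(- \frac{4}{3} + 2 \left(-8 + \sqrt{2}\right)^{2}\right)^{2}$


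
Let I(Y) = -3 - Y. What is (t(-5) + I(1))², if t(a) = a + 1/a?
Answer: 2116/25 ≈ 84.640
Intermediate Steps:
(t(-5) + I(1))² = ((-5 + 1/(-5)) + (-3 - 1*1))² = ((-5 - ⅕) + (-3 - 1))² = (-26/5 - 4)² = (-46/5)² = 2116/25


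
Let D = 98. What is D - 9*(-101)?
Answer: 1007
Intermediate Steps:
D - 9*(-101) = 98 - 9*(-101) = 98 + 909 = 1007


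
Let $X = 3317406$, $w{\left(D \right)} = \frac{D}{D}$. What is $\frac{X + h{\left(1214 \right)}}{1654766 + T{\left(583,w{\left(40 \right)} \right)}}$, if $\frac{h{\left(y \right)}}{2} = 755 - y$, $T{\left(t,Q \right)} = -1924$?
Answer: $\frac{1658244}{826421} \approx 2.0065$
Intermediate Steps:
$w{\left(D \right)} = 1$
$h{\left(y \right)} = 1510 - 2 y$ ($h{\left(y \right)} = 2 \left(755 - y\right) = 1510 - 2 y$)
$\frac{X + h{\left(1214 \right)}}{1654766 + T{\left(583,w{\left(40 \right)} \right)}} = \frac{3317406 + \left(1510 - 2428\right)}{1654766 - 1924} = \frac{3317406 + \left(1510 - 2428\right)}{1652842} = \left(3317406 - 918\right) \frac{1}{1652842} = 3316488 \cdot \frac{1}{1652842} = \frac{1658244}{826421}$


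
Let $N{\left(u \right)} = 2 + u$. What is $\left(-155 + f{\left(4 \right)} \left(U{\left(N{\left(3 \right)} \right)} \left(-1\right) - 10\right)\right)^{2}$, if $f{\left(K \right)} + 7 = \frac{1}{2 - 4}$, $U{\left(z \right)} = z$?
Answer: $\frac{7225}{4} \approx 1806.3$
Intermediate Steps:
$f{\left(K \right)} = - \frac{15}{2}$ ($f{\left(K \right)} = -7 + \frac{1}{2 - 4} = -7 + \frac{1}{-2} = -7 - \frac{1}{2} = - \frac{15}{2}$)
$\left(-155 + f{\left(4 \right)} \left(U{\left(N{\left(3 \right)} \right)} \left(-1\right) - 10\right)\right)^{2} = \left(-155 - \frac{15 \left(\left(2 + 3\right) \left(-1\right) - 10\right)}{2}\right)^{2} = \left(-155 - \frac{15 \left(5 \left(-1\right) - 10\right)}{2}\right)^{2} = \left(-155 - \frac{15 \left(-5 - 10\right)}{2}\right)^{2} = \left(-155 - - \frac{225}{2}\right)^{2} = \left(-155 + \frac{225}{2}\right)^{2} = \left(- \frac{85}{2}\right)^{2} = \frac{7225}{4}$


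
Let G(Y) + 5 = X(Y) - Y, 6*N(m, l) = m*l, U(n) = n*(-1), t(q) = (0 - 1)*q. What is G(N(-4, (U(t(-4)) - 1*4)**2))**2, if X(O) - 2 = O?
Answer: 9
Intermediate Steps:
X(O) = 2 + O
t(q) = -q
U(n) = -n
N(m, l) = l*m/6 (N(m, l) = (m*l)/6 = (l*m)/6 = l*m/6)
G(Y) = -3 (G(Y) = -5 + ((2 + Y) - Y) = -5 + 2 = -3)
G(N(-4, (U(t(-4)) - 1*4)**2))**2 = (-3)**2 = 9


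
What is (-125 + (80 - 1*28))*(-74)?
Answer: 5402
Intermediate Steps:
(-125 + (80 - 1*28))*(-74) = (-125 + (80 - 28))*(-74) = (-125 + 52)*(-74) = -73*(-74) = 5402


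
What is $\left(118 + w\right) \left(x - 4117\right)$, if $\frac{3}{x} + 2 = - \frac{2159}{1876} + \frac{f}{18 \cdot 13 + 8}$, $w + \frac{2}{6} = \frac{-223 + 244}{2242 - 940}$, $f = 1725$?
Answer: $- \frac{81344445413315}{167924334} \approx -4.8441 \cdot 10^{5}$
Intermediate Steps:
$w = - \frac{59}{186}$ ($w = - \frac{1}{3} + \frac{-223 + 244}{2242 - 940} = - \frac{1}{3} + \frac{21}{1302} = - \frac{1}{3} + 21 \cdot \frac{1}{1302} = - \frac{1}{3} + \frac{1}{62} = - \frac{59}{186} \approx -0.3172$)
$x = \frac{680988}{902819}$ ($x = \frac{3}{-2 + \left(- \frac{2159}{1876} + \frac{1725}{18 \cdot 13 + 8}\right)} = \frac{3}{-2 + \left(\left(-2159\right) \frac{1}{1876} + \frac{1725}{234 + 8}\right)} = \frac{3}{-2 - \left(\frac{2159}{1876} - \frac{1725}{242}\right)} = \frac{3}{-2 + \left(- \frac{2159}{1876} + 1725 \cdot \frac{1}{242}\right)} = \frac{3}{-2 + \left(- \frac{2159}{1876} + \frac{1725}{242}\right)} = \frac{3}{-2 + \frac{1356811}{226996}} = \frac{3}{\frac{902819}{226996}} = 3 \cdot \frac{226996}{902819} = \frac{680988}{902819} \approx 0.75429$)
$\left(118 + w\right) \left(x - 4117\right) = \left(118 - \frac{59}{186}\right) \left(\frac{680988}{902819} - 4117\right) = \frac{21889}{186} \left(- \frac{3716224835}{902819}\right) = - \frac{81344445413315}{167924334}$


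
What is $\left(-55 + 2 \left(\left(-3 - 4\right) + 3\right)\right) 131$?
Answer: $-8253$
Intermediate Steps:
$\left(-55 + 2 \left(\left(-3 - 4\right) + 3\right)\right) 131 = \left(-55 + 2 \left(-7 + 3\right)\right) 131 = \left(-55 + 2 \left(-4\right)\right) 131 = \left(-55 - 8\right) 131 = \left(-63\right) 131 = -8253$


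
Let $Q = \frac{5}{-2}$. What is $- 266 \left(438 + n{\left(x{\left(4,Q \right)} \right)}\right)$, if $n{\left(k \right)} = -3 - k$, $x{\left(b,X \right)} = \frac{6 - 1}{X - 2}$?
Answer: $- \frac{1044050}{9} \approx -1.1601 \cdot 10^{5}$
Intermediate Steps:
$Q = - \frac{5}{2}$ ($Q = 5 \left(- \frac{1}{2}\right) = - \frac{5}{2} \approx -2.5$)
$x{\left(b,X \right)} = \frac{5}{-2 + X}$
$- 266 \left(438 + n{\left(x{\left(4,Q \right)} \right)}\right) = - 266 \left(438 - \left(3 + \frac{5}{-2 - \frac{5}{2}}\right)\right) = - 266 \left(438 - \left(3 + \frac{5}{- \frac{9}{2}}\right)\right) = - 266 \left(438 - \left(3 + 5 \left(- \frac{2}{9}\right)\right)\right) = - 266 \left(438 - \frac{17}{9}\right) = \left(-266\right) \frac{3925}{9} = - \frac{1044050}{9}$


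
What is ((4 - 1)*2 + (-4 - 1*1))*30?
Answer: 30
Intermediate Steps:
((4 - 1)*2 + (-4 - 1*1))*30 = (3*2 + (-4 - 1))*30 = (6 - 5)*30 = 1*30 = 30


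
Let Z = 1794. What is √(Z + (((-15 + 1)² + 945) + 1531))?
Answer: √4466 ≈ 66.828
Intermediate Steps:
√(Z + (((-15 + 1)² + 945) + 1531)) = √(1794 + (((-15 + 1)² + 945) + 1531)) = √(1794 + (((-14)² + 945) + 1531)) = √(1794 + ((196 + 945) + 1531)) = √(1794 + (1141 + 1531)) = √(1794 + 2672) = √4466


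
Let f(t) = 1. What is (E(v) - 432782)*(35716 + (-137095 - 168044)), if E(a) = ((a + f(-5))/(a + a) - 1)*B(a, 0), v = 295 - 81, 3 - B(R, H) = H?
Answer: 49905581969705/428 ≈ 1.1660e+11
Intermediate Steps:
B(R, H) = 3 - H
v = 214
E(a) = -3 + 3*(1 + a)/(2*a) (E(a) = ((a + 1)/(a + a) - 1)*(3 - 1*0) = ((1 + a)/((2*a)) - 1)*(3 + 0) = ((1 + a)*(1/(2*a)) - 1)*3 = ((1 + a)/(2*a) - 1)*3 = (-1 + (1 + a)/(2*a))*3 = -3 + 3*(1 + a)/(2*a))
(E(v) - 432782)*(35716 + (-137095 - 168044)) = ((3/2)*(1 - 1*214)/214 - 432782)*(35716 + (-137095 - 168044)) = ((3/2)*(1/214)*(1 - 214) - 432782)*(35716 - 305139) = ((3/2)*(1/214)*(-213) - 432782)*(-269423) = (-639/428 - 432782)*(-269423) = -185231335/428*(-269423) = 49905581969705/428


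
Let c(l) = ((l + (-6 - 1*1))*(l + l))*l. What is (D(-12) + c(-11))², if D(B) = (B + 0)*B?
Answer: 17740944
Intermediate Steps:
c(l) = 2*l²*(-7 + l) (c(l) = ((l + (-6 - 1))*(2*l))*l = ((l - 7)*(2*l))*l = ((-7 + l)*(2*l))*l = (2*l*(-7 + l))*l = 2*l²*(-7 + l))
D(B) = B² (D(B) = B*B = B²)
(D(-12) + c(-11))² = ((-12)² + 2*(-11)²*(-7 - 11))² = (144 + 2*121*(-18))² = (144 - 4356)² = (-4212)² = 17740944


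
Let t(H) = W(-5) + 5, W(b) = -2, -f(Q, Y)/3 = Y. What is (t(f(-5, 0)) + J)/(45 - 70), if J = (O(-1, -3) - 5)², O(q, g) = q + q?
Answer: -52/25 ≈ -2.0800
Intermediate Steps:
f(Q, Y) = -3*Y
O(q, g) = 2*q
J = 49 (J = (2*(-1) - 5)² = (-2 - 5)² = (-7)² = 49)
t(H) = 3 (t(H) = -2 + 5 = 3)
(t(f(-5, 0)) + J)/(45 - 70) = (3 + 49)/(45 - 70) = 52/(-25) = 52*(-1/25) = -52/25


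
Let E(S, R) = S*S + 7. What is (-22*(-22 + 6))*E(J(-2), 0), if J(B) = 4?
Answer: 8096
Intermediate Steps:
E(S, R) = 7 + S**2 (E(S, R) = S**2 + 7 = 7 + S**2)
(-22*(-22 + 6))*E(J(-2), 0) = (-22*(-22 + 6))*(7 + 4**2) = (-22*(-16))*(7 + 16) = 352*23 = 8096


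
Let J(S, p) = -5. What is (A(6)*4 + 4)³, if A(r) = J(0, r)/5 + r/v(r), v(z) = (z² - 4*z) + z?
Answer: 64/27 ≈ 2.3704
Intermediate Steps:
v(z) = z² - 3*z
A(r) = -1 + 1/(-3 + r) (A(r) = -5/5 + r/((r*(-3 + r))) = -5*⅕ + r*(1/(r*(-3 + r))) = -1 + 1/(-3 + r))
(A(6)*4 + 4)³ = (((4 - 1*6)/(-3 + 6))*4 + 4)³ = (((4 - 6)/3)*4 + 4)³ = (((⅓)*(-2))*4 + 4)³ = (-⅔*4 + 4)³ = (-8/3 + 4)³ = (4/3)³ = 64/27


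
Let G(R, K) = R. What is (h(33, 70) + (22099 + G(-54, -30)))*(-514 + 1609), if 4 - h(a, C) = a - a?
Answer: 24143655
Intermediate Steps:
h(a, C) = 4 (h(a, C) = 4 - (a - a) = 4 - 1*0 = 4 + 0 = 4)
(h(33, 70) + (22099 + G(-54, -30)))*(-514 + 1609) = (4 + (22099 - 54))*(-514 + 1609) = (4 + 22045)*1095 = 22049*1095 = 24143655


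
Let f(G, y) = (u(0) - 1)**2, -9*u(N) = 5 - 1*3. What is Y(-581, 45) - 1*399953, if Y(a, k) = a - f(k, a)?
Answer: -32443375/81 ≈ -4.0054e+5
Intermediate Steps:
u(N) = -2/9 (u(N) = -(5 - 1*3)/9 = -(5 - 3)/9 = -1/9*2 = -2/9)
f(G, y) = 121/81 (f(G, y) = (-2/9 - 1)**2 = (-11/9)**2 = 121/81)
Y(a, k) = -121/81 + a (Y(a, k) = a - 1*121/81 = a - 121/81 = -121/81 + a)
Y(-581, 45) - 1*399953 = (-121/81 - 581) - 1*399953 = -47182/81 - 399953 = -32443375/81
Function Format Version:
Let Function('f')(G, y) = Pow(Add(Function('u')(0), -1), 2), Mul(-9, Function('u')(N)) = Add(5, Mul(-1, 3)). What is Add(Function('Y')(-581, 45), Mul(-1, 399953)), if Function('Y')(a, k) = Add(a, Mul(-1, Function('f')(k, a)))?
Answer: Rational(-32443375, 81) ≈ -4.0054e+5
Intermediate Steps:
Function('u')(N) = Rational(-2, 9) (Function('u')(N) = Mul(Rational(-1, 9), Add(5, Mul(-1, 3))) = Mul(Rational(-1, 9), Add(5, -3)) = Mul(Rational(-1, 9), 2) = Rational(-2, 9))
Function('f')(G, y) = Rational(121, 81) (Function('f')(G, y) = Pow(Add(Rational(-2, 9), -1), 2) = Pow(Rational(-11, 9), 2) = Rational(121, 81))
Function('Y')(a, k) = Add(Rational(-121, 81), a) (Function('Y')(a, k) = Add(a, Mul(-1, Rational(121, 81))) = Add(a, Rational(-121, 81)) = Add(Rational(-121, 81), a))
Add(Function('Y')(-581, 45), Mul(-1, 399953)) = Add(Add(Rational(-121, 81), -581), Mul(-1, 399953)) = Add(Rational(-47182, 81), -399953) = Rational(-32443375, 81)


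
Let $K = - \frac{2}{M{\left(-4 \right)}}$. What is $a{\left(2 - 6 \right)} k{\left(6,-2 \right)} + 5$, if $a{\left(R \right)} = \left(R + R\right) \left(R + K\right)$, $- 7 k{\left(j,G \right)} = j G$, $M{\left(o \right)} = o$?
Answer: $53$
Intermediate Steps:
$k{\left(j,G \right)} = - \frac{G j}{7}$ ($k{\left(j,G \right)} = - \frac{j G}{7} = - \frac{G j}{7}$)
$K = \frac{1}{2}$ ($K = - \frac{2}{-4} = \left(-2\right) \left(- \frac{1}{4}\right) = \frac{1}{2} \approx 0.5$)
$a{\left(R \right)} = 2 R \left(\frac{1}{2} + R\right)$ ($a{\left(R \right)} = \left(R + R\right) \left(R + \frac{1}{2}\right) = 2 R \left(\frac{1}{2} + R\right)$)
$a{\left(2 - 6 \right)} k{\left(6,-2 \right)} + 5 = \left(2 - 6\right) \left(1 + 2 \left(2 - 6\right)\right) \left(\left(- \frac{1}{7}\right) \left(-2\right) 6\right) + 5 = \left(2 - 6\right) \left(1 + 2 \left(2 - 6\right)\right) \frac{12}{7} + 5 = - 4 \left(1 + 2 \left(-4\right)\right) \frac{12}{7} + 5 = - 4 \left(1 - 8\right) \frac{12}{7} + 5 = \left(-4\right) \left(-7\right) \frac{12}{7} + 5 = 28 \cdot \frac{12}{7} + 5 = 48 + 5 = 53$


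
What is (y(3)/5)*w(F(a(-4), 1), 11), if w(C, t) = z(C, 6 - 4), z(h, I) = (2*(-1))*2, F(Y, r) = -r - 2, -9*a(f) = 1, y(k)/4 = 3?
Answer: -48/5 ≈ -9.6000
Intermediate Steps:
y(k) = 12 (y(k) = 4*3 = 12)
a(f) = -1/9 (a(f) = -1/9*1 = -1/9)
F(Y, r) = -2 - r
z(h, I) = -4 (z(h, I) = -2*2 = -4)
w(C, t) = -4
(y(3)/5)*w(F(a(-4), 1), 11) = (12/5)*(-4) = -48/5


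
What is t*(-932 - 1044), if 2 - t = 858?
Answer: 1691456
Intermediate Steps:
t = -856 (t = 2 - 1*858 = 2 - 858 = -856)
t*(-932 - 1044) = -856*(-932 - 1044) = -856*(-1976) = 1691456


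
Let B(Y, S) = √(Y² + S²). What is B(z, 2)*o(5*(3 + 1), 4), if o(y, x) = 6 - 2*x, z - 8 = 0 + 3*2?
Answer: -20*√2 ≈ -28.284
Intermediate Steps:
z = 14 (z = 8 + (0 + 3*2) = 8 + (0 + 6) = 8 + 6 = 14)
B(Y, S) = √(S² + Y²)
B(z, 2)*o(5*(3 + 1), 4) = √(2² + 14²)*(6 - 2*4) = √(4 + 196)*(6 - 8) = √200*(-2) = (10*√2)*(-2) = -20*√2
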